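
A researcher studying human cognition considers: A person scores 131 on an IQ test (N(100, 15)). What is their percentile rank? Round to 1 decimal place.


z = (IQ - mean) / SD
z = (131 - 100) / 15 = 2.0667
Percentile = Phi(2.0667) * 100
Phi(2.0667) = 0.980619
= 98.1


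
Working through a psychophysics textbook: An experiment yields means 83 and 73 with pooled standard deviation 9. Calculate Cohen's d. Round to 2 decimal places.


Cohen's d = (M1 - M2) / S_pooled
= (83 - 73) / 9
= 10 / 9
= 1.11


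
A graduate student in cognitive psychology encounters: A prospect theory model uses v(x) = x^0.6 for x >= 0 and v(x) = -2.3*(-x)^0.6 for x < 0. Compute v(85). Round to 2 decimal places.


Since x = 85 >= 0, use v(x) = x^0.6
85^0.6 = 14.3764
v(85) = 14.38


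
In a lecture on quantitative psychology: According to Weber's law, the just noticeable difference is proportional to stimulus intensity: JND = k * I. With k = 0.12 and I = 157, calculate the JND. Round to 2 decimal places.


JND = k * I
JND = 0.12 * 157
= 18.84


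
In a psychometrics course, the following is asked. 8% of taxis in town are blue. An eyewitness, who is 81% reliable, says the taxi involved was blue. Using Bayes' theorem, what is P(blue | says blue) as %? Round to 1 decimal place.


P(blue | says blue) = P(says blue | blue)*P(blue) / [P(says blue | blue)*P(blue) + P(says blue | not blue)*P(not blue)]
Numerator = 0.81 * 0.08 = 0.0648
False identification = 0.19 * 0.92 = 0.1748
P = 0.0648 / (0.0648 + 0.1748)
= 0.0648 / 0.2396
As percentage = 27.0


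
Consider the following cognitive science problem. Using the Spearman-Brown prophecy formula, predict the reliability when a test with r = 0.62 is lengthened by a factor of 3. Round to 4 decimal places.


r_new = n*r / (1 + (n-1)*r)
Numerator = 3 * 0.62 = 1.86
Denominator = 1 + 2 * 0.62 = 2.24
r_new = 1.86 / 2.24
= 0.8304


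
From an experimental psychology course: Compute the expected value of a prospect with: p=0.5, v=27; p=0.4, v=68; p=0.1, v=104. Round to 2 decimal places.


EU = sum(p_i * v_i)
0.5 * 27 = 13.5
0.4 * 68 = 27.2
0.1 * 104 = 10.4
EU = 13.5 + 27.2 + 10.4
= 51.10


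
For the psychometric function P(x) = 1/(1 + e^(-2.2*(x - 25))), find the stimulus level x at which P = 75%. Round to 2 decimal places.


At P = 0.75: 0.75 = 1/(1 + e^(-k*(x-x0)))
Solving: e^(-k*(x-x0)) = 1/3
x = x0 + ln(3)/k
ln(3) = 1.0986
x = 25 + 1.0986/2.2
= 25 + 0.4994
= 25.50


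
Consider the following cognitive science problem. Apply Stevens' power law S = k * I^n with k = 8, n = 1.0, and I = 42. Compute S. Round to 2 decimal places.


S = 8 * 42^1.0
42^1.0 = 42.0
S = 8 * 42.0
= 336.00


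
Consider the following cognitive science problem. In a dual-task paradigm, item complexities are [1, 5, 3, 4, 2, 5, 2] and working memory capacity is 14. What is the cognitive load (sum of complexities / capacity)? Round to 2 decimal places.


Total complexity = 1 + 5 + 3 + 4 + 2 + 5 + 2 = 22
Load = total / capacity = 22 / 14
= 1.57


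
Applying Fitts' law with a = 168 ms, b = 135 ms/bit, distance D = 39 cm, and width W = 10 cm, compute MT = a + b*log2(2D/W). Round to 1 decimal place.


MT = 168 + 135 * log2(2*39/10)
2D/W = 7.8
log2(7.8) = 2.9635
MT = 168 + 135 * 2.9635
= 568.1 ms


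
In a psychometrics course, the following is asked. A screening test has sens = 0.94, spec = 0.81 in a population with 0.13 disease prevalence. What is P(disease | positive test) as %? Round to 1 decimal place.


PPV = (sens * prev) / (sens * prev + (1-spec) * (1-prev))
Numerator = 0.94 * 0.13 = 0.1222
P(positive and no disease) = (1 - spec) * (1 - prev) = (1 - 0.81) * (1 - 0.13) = 0.1653
Denominator = 0.1222 + 0.1653 = 0.2875
PPV = 0.1222 / 0.2875 = 0.425043
As percentage = 42.5


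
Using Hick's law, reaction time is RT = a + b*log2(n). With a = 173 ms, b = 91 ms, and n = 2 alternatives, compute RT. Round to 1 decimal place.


RT = 173 + 91 * log2(2)
log2(2) = 1.0
RT = 173 + 91 * 1.0
= 173 + 91.0
= 264.0 ms


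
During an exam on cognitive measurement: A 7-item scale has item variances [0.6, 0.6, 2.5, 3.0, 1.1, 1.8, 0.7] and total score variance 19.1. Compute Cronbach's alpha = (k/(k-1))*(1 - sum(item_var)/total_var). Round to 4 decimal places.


alpha = (k/(k-1)) * (1 - sum(s_i^2)/s_total^2)
sum(item variances) = 10.3
k/(k-1) = 7/6 = 1.166667
1 - 10.3/19.1 = 1 - 0.539267 = 0.460733
alpha = 1.166667 * 0.460733
= 0.5375


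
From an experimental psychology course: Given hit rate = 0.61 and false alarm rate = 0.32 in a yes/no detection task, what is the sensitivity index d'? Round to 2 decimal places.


d' = z(HR) - z(FAR)
z(0.61) = 0.2793
z(0.32) = -0.4677
d' = 0.2793 - -0.4677
= 0.75


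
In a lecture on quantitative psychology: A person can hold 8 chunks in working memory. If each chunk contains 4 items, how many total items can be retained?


Total items = chunks * items_per_chunk
= 8 * 4
= 32


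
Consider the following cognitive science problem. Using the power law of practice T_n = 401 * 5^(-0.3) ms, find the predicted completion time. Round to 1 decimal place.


T_n = 401 * 5^(-0.3)
5^(-0.3) = 0.617034
T_n = 401 * 0.617034
= 247.4 ms


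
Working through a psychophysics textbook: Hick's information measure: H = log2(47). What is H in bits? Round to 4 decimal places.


H = log2(n)
H = log2(47)
= 5.5546


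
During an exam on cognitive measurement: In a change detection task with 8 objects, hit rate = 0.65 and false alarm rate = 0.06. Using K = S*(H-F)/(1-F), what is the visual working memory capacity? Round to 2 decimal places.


K = S * (H - F) / (1 - F)
H - F = 0.59
1 - F = 0.94
K = 8 * 0.59 / 0.94
= 5.02


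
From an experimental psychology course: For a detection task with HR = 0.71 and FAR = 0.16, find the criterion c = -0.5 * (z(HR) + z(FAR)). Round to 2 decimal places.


c = -0.5 * (z(HR) + z(FAR))
z(0.71) = 0.5534
z(0.16) = -0.9945
c = -0.5 * (0.5534 + -0.9945)
= -0.5 * -0.4411
= 0.22


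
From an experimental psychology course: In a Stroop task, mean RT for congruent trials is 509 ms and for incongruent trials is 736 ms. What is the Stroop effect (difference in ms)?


Stroop effect = RT(incongruent) - RT(congruent)
= 736 - 509
= 227 ms


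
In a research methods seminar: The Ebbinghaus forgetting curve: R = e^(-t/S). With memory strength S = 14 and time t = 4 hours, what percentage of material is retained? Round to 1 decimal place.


R = e^(-t/S)
-t/S = -4/14 = -0.285714
R = e^(-0.285714) = 0.751478
Percentage = 0.751478 * 100
= 75.1


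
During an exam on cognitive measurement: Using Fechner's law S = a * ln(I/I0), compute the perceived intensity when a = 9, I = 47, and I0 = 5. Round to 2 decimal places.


S = 9 * ln(47/5)
I/I0 = 9.4
ln(9.4) = 2.2407
S = 9 * 2.2407
= 20.17


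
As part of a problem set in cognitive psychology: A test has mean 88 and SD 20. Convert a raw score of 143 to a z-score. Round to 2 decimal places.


z = (X - mu) / sigma
= (143 - 88) / 20
= 55 / 20
= 2.75


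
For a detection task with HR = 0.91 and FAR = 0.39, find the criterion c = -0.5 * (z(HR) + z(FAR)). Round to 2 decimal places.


c = -0.5 * (z(HR) + z(FAR))
z(0.91) = 1.3408
z(0.39) = -0.2793
c = -0.5 * (1.3408 + -0.2793)
= -0.5 * 1.0615
= -0.53


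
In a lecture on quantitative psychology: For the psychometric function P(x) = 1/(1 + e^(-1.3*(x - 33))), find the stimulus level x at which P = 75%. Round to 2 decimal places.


At P = 0.75: 0.75 = 1/(1 + e^(-k*(x-x0)))
Solving: e^(-k*(x-x0)) = 1/3
x = x0 + ln(3)/k
ln(3) = 1.0986
x = 33 + 1.0986/1.3
= 33 + 0.8451
= 33.85


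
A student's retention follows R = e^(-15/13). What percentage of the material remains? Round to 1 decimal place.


R = e^(-t/S)
-t/S = -15/13 = -1.153846
R = e^(-1.153846) = 0.315421
Percentage = 0.315421 * 100
= 31.5


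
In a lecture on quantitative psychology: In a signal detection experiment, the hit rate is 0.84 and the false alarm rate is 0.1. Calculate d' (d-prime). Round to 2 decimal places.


d' = z(HR) - z(FAR)
z(0.84) = 0.9945
z(0.1) = -1.2816
d' = 0.9945 - -1.2816
= 2.28


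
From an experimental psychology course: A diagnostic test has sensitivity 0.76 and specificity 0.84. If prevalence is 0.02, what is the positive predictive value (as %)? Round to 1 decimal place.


PPV = (sens * prev) / (sens * prev + (1-spec) * (1-prev))
Numerator = 0.76 * 0.02 = 0.0152
P(positive and no disease) = (1 - spec) * (1 - prev) = (1 - 0.84) * (1 - 0.02) = 0.1568
Denominator = 0.0152 + 0.1568 = 0.172
PPV = 0.0152 / 0.172 = 0.088372
As percentage = 8.8


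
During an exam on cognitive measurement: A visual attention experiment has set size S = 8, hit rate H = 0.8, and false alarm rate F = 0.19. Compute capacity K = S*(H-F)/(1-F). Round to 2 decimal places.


K = S * (H - F) / (1 - F)
H - F = 0.61
1 - F = 0.81
K = 8 * 0.61 / 0.81
= 6.02


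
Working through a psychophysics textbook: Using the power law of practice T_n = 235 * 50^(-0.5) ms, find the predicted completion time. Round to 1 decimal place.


T_n = 235 * 50^(-0.5)
50^(-0.5) = 0.141421
T_n = 235 * 0.141421
= 33.2 ms


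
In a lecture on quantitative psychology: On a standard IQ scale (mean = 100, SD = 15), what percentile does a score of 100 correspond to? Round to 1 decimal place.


z = (IQ - mean) / SD
z = (100 - 100) / 15 = 0.0
Percentile = Phi(0.0) * 100
Phi(0.0) = 0.5
= 50.0


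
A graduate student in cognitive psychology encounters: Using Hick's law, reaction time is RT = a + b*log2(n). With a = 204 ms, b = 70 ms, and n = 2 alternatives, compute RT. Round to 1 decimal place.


RT = 204 + 70 * log2(2)
log2(2) = 1.0
RT = 204 + 70 * 1.0
= 204 + 70.0
= 274.0 ms


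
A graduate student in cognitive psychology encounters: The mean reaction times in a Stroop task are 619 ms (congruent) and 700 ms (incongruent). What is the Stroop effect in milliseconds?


Stroop effect = RT(incongruent) - RT(congruent)
= 700 - 619
= 81 ms


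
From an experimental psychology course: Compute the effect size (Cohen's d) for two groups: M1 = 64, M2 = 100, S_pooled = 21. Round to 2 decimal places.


Cohen's d = (M1 - M2) / S_pooled
= (64 - 100) / 21
= -36 / 21
= -1.71


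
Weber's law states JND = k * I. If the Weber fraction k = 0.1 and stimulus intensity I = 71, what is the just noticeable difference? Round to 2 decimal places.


JND = k * I
JND = 0.1 * 71
= 7.10


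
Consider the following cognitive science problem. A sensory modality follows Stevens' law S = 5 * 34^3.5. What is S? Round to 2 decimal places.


S = 5 * 34^3.5
34^3.5 = 229179.7333
S = 5 * 229179.7333
= 1145898.67


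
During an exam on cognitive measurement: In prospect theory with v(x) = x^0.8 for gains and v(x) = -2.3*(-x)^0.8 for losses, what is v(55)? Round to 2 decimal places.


Since x = 55 >= 0, use v(x) = x^0.8
55^0.8 = 24.6769
v(55) = 24.68


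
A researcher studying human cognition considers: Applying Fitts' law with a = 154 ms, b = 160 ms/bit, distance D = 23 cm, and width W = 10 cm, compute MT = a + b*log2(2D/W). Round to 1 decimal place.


MT = 154 + 160 * log2(2*23/10)
2D/W = 4.6
log2(4.6) = 2.2016
MT = 154 + 160 * 2.2016
= 506.3 ms


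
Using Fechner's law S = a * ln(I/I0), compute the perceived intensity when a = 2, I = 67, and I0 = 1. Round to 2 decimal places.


S = 2 * ln(67/1)
I/I0 = 67.0
ln(67.0) = 4.2047
S = 2 * 4.2047
= 8.41


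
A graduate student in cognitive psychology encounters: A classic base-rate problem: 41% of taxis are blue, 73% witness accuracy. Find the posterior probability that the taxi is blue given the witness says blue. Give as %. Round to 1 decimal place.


P(blue | says blue) = P(says blue | blue)*P(blue) / [P(says blue | blue)*P(blue) + P(says blue | not blue)*P(not blue)]
Numerator = 0.73 * 0.41 = 0.2993
False identification = 0.27 * 0.59 = 0.1593
P = 0.2993 / (0.2993 + 0.1593)
= 0.2993 / 0.4586
As percentage = 65.3


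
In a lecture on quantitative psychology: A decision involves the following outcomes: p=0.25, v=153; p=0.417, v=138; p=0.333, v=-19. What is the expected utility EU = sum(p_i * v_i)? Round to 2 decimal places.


EU = sum(p_i * v_i)
0.25 * 153 = 38.25
0.417 * 138 = 57.546
0.333 * -19 = -6.327
EU = 38.25 + 57.546 + -6.327
= 89.47


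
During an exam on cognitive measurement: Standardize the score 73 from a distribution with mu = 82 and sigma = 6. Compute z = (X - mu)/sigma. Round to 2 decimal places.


z = (X - mu) / sigma
= (73 - 82) / 6
= -9 / 6
= -1.50


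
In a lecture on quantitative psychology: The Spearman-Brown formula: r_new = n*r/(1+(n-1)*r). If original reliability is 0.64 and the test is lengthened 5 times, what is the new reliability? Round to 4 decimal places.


r_new = n*r / (1 + (n-1)*r)
Numerator = 5 * 0.64 = 3.2
Denominator = 1 + 4 * 0.64 = 3.56
r_new = 3.2 / 3.56
= 0.8989


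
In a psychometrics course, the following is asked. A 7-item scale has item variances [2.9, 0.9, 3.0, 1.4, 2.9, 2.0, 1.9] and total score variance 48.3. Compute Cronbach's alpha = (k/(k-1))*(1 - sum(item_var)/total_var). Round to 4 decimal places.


alpha = (k/(k-1)) * (1 - sum(s_i^2)/s_total^2)
sum(item variances) = 15.0
k/(k-1) = 7/6 = 1.166667
1 - 15.0/48.3 = 1 - 0.310559 = 0.689441
alpha = 1.166667 * 0.689441
= 0.8043


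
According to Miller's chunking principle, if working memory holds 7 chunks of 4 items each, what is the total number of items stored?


Total items = chunks * items_per_chunk
= 7 * 4
= 28


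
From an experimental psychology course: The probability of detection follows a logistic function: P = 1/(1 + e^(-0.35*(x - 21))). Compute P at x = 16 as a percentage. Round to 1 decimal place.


P(x) = 1/(1 + e^(-0.35*(16 - 21)))
Exponent = -0.35 * -5 = 1.75
e^(1.75) = 5.754603
P = 1/(1 + 5.754603) = 0.148047
Percentage = 14.8


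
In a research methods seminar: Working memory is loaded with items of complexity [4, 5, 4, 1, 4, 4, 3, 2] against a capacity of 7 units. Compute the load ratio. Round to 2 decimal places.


Total complexity = 4 + 5 + 4 + 1 + 4 + 4 + 3 + 2 = 27
Load = total / capacity = 27 / 7
= 3.86


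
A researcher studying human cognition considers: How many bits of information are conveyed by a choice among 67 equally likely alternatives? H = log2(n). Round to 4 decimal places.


H = log2(n)
H = log2(67)
= 6.0661


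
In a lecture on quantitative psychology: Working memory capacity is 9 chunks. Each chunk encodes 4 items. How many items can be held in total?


Total items = chunks * items_per_chunk
= 9 * 4
= 36


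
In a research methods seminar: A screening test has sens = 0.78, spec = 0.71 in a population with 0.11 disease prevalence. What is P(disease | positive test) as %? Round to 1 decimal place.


PPV = (sens * prev) / (sens * prev + (1-spec) * (1-prev))
Numerator = 0.78 * 0.11 = 0.0858
P(positive and no disease) = (1 - spec) * (1 - prev) = (1 - 0.71) * (1 - 0.11) = 0.2581
Denominator = 0.0858 + 0.2581 = 0.3439
PPV = 0.0858 / 0.3439 = 0.249491
As percentage = 24.9


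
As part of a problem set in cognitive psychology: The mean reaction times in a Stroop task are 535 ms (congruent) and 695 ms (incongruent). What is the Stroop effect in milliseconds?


Stroop effect = RT(incongruent) - RT(congruent)
= 695 - 535
= 160 ms


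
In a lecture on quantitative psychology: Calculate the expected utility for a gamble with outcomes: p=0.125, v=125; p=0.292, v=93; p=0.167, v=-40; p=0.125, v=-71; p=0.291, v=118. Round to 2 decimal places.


EU = sum(p_i * v_i)
0.125 * 125 = 15.625
0.292 * 93 = 27.156
0.167 * -40 = -6.68
0.125 * -71 = -8.875
0.291 * 118 = 34.338
EU = 15.625 + 27.156 + -6.68 + -8.875 + 34.338
= 61.56


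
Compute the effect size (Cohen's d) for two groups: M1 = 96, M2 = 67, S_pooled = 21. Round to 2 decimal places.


Cohen's d = (M1 - M2) / S_pooled
= (96 - 67) / 21
= 29 / 21
= 1.38


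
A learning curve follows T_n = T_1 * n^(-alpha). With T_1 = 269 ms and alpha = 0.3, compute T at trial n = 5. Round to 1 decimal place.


T_n = 269 * 5^(-0.3)
5^(-0.3) = 0.617034
T_n = 269 * 0.617034
= 166.0 ms


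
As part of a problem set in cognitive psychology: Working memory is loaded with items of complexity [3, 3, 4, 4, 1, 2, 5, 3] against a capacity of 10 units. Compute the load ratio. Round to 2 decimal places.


Total complexity = 3 + 3 + 4 + 4 + 1 + 2 + 5 + 3 = 25
Load = total / capacity = 25 / 10
= 2.50


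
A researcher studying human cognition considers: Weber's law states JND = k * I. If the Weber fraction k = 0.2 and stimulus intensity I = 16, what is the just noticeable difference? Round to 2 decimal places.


JND = k * I
JND = 0.2 * 16
= 3.20


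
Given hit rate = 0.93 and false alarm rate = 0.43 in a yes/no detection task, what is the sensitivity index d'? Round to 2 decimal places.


d' = z(HR) - z(FAR)
z(0.93) = 1.4758
z(0.43) = -0.1764
d' = 1.4758 - -0.1764
= 1.65


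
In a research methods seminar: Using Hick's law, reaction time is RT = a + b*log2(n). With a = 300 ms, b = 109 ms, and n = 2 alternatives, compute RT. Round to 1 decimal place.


RT = 300 + 109 * log2(2)
log2(2) = 1.0
RT = 300 + 109 * 1.0
= 300 + 109.0
= 409.0 ms


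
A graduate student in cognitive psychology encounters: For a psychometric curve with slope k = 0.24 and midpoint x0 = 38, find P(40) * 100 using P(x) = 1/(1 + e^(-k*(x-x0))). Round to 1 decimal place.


P(x) = 1/(1 + e^(-0.24*(40 - 38)))
Exponent = -0.24 * 2 = -0.48
e^(-0.48) = 0.618783
P = 1/(1 + 0.618783) = 0.617748
Percentage = 61.8


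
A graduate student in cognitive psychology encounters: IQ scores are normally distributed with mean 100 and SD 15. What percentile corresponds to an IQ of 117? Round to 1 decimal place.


z = (IQ - mean) / SD
z = (117 - 100) / 15 = 1.1333
Percentile = Phi(1.1333) * 100
Phi(1.1333) = 0.871456
= 87.1


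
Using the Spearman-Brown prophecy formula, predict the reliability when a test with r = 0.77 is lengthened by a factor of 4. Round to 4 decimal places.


r_new = n*r / (1 + (n-1)*r)
Numerator = 4 * 0.77 = 3.08
Denominator = 1 + 3 * 0.77 = 3.31
r_new = 3.08 / 3.31
= 0.9305


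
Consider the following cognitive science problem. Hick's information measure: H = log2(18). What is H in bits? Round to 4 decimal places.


H = log2(n)
H = log2(18)
= 4.1699


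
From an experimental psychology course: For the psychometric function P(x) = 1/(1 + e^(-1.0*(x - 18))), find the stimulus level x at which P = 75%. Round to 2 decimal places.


At P = 0.75: 0.75 = 1/(1 + e^(-k*(x-x0)))
Solving: e^(-k*(x-x0)) = 1/3
x = x0 + ln(3)/k
ln(3) = 1.0986
x = 18 + 1.0986/1.0
= 18 + 1.0986
= 19.10


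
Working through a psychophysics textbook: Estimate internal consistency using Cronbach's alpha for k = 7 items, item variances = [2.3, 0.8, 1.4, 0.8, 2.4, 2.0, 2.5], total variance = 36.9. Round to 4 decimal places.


alpha = (k/(k-1)) * (1 - sum(s_i^2)/s_total^2)
sum(item variances) = 12.2
k/(k-1) = 7/6 = 1.166667
1 - 12.2/36.9 = 1 - 0.330623 = 0.669377
alpha = 1.166667 * 0.669377
= 0.7809


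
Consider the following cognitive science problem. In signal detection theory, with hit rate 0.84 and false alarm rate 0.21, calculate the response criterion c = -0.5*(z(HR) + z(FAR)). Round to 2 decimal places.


c = -0.5 * (z(HR) + z(FAR))
z(0.84) = 0.9945
z(0.21) = -0.8064
c = -0.5 * (0.9945 + -0.8064)
= -0.5 * 0.1881
= -0.09


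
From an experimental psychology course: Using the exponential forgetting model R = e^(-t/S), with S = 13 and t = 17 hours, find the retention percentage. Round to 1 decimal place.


R = e^(-t/S)
-t/S = -17/13 = -1.307692
R = e^(-1.307692) = 0.270444
Percentage = 0.270444 * 100
= 27.0


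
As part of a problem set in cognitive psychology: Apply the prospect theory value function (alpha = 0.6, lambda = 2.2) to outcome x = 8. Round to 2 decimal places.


Since x = 8 >= 0, use v(x) = x^0.6
8^0.6 = 3.4822
v(8) = 3.48


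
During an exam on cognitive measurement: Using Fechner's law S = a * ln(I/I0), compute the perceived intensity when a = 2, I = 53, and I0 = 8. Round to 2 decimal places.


S = 2 * ln(53/8)
I/I0 = 6.625
ln(6.625) = 1.8909
S = 2 * 1.8909
= 3.78


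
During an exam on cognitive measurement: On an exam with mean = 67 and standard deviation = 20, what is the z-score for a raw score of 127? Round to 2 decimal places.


z = (X - mu) / sigma
= (127 - 67) / 20
= 60 / 20
= 3.00


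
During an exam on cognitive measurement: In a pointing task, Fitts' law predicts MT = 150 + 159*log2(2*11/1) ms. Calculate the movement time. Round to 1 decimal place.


MT = 150 + 159 * log2(2*11/1)
2D/W = 22.0
log2(22.0) = 4.4594
MT = 150 + 159 * 4.4594
= 859.0 ms


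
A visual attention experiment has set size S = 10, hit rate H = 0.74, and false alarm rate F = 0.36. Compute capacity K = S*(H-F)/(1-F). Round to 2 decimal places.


K = S * (H - F) / (1 - F)
H - F = 0.38
1 - F = 0.64
K = 10 * 0.38 / 0.64
= 5.94


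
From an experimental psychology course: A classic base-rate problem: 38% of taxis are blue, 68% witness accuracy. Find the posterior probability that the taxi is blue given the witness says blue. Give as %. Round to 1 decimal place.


P(blue | says blue) = P(says blue | blue)*P(blue) / [P(says blue | blue)*P(blue) + P(says blue | not blue)*P(not blue)]
Numerator = 0.68 * 0.38 = 0.2584
False identification = 0.32 * 0.62 = 0.1984
P = 0.2584 / (0.2584 + 0.1984)
= 0.2584 / 0.4568
As percentage = 56.6


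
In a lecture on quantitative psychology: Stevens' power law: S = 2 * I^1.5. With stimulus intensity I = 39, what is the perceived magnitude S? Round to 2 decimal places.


S = 2 * 39^1.5
39^1.5 = 243.5549
S = 2 * 243.5549
= 487.11


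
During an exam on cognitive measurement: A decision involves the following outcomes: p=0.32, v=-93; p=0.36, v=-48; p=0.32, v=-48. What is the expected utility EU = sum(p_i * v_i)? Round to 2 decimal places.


EU = sum(p_i * v_i)
0.32 * -93 = -29.76
0.36 * -48 = -17.28
0.32 * -48 = -15.36
EU = -29.76 + -17.28 + -15.36
= -62.40


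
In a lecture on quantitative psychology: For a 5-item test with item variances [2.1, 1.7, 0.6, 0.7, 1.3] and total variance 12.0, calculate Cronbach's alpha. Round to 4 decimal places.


alpha = (k/(k-1)) * (1 - sum(s_i^2)/s_total^2)
sum(item variances) = 6.4
k/(k-1) = 5/4 = 1.25
1 - 6.4/12.0 = 1 - 0.533333 = 0.466667
alpha = 1.25 * 0.466667
= 0.5833


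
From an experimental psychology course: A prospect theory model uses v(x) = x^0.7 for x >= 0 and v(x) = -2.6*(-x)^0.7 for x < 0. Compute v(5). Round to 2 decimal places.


Since x = 5 >= 0, use v(x) = x^0.7
5^0.7 = 3.0852
v(5) = 3.09


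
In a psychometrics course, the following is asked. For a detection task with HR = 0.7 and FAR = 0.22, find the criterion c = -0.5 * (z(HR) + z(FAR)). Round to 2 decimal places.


c = -0.5 * (z(HR) + z(FAR))
z(0.7) = 0.5244
z(0.22) = -0.7722
c = -0.5 * (0.5244 + -0.7722)
= -0.5 * -0.2478
= 0.12


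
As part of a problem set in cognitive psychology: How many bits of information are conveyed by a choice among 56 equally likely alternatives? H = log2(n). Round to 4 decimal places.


H = log2(n)
H = log2(56)
= 5.8074


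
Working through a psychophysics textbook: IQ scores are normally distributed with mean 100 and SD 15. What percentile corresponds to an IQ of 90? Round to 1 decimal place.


z = (IQ - mean) / SD
z = (90 - 100) / 15 = -0.6667
Percentile = Phi(-0.6667) * 100
Phi(-0.6667) = 0.252482
= 25.2


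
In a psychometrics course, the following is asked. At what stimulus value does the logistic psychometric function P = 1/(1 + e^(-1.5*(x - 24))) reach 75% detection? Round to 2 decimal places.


At P = 0.75: 0.75 = 1/(1 + e^(-k*(x-x0)))
Solving: e^(-k*(x-x0)) = 1/3
x = x0 + ln(3)/k
ln(3) = 1.0986
x = 24 + 1.0986/1.5
= 24 + 0.7324
= 24.73


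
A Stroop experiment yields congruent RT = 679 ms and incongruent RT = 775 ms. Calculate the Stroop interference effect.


Stroop effect = RT(incongruent) - RT(congruent)
= 775 - 679
= 96 ms


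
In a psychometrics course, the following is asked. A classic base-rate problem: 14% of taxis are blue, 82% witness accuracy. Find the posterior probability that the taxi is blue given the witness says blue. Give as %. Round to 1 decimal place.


P(blue | says blue) = P(says blue | blue)*P(blue) / [P(says blue | blue)*P(blue) + P(says blue | not blue)*P(not blue)]
Numerator = 0.82 * 0.14 = 0.1148
False identification = 0.18 * 0.86 = 0.1548
P = 0.1148 / (0.1148 + 0.1548)
= 0.1148 / 0.2696
As percentage = 42.6


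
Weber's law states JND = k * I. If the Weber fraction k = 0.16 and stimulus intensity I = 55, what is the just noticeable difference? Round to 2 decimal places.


JND = k * I
JND = 0.16 * 55
= 8.80


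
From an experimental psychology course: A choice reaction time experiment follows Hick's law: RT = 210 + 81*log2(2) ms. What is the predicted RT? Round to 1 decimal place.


RT = 210 + 81 * log2(2)
log2(2) = 1.0
RT = 210 + 81 * 1.0
= 210 + 81.0
= 291.0 ms


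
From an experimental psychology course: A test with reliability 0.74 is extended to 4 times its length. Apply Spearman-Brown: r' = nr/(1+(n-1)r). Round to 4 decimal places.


r_new = n*r / (1 + (n-1)*r)
Numerator = 4 * 0.74 = 2.96
Denominator = 1 + 3 * 0.74 = 3.22
r_new = 2.96 / 3.22
= 0.9193


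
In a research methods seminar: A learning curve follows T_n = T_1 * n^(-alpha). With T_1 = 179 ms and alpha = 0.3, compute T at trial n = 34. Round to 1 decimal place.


T_n = 179 * 34^(-0.3)
34^(-0.3) = 0.347181
T_n = 179 * 0.347181
= 62.1 ms


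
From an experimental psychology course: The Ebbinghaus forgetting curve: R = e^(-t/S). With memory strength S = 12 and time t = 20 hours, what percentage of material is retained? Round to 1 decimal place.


R = e^(-t/S)
-t/S = -20/12 = -1.666667
R = e^(-1.666667) = 0.188876
Percentage = 0.188876 * 100
= 18.9


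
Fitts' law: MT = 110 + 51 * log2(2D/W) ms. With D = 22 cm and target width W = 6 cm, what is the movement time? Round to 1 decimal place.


MT = 110 + 51 * log2(2*22/6)
2D/W = 7.333333
log2(7.333333) = 2.8745
MT = 110 + 51 * 2.8745
= 256.6 ms


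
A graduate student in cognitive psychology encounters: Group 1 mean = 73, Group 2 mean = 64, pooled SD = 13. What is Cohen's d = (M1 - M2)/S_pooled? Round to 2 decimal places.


Cohen's d = (M1 - M2) / S_pooled
= (73 - 64) / 13
= 9 / 13
= 0.69


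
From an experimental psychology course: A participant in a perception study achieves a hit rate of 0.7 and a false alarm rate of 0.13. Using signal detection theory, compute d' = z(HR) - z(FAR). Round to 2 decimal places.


d' = z(HR) - z(FAR)
z(0.7) = 0.5244
z(0.13) = -1.1264
d' = 0.5244 - -1.1264
= 1.65


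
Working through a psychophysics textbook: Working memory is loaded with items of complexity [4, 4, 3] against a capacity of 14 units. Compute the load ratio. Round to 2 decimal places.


Total complexity = 4 + 4 + 3 = 11
Load = total / capacity = 11 / 14
= 0.79


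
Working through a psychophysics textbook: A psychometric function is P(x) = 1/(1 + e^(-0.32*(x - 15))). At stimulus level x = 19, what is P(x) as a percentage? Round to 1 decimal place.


P(x) = 1/(1 + e^(-0.32*(19 - 15)))
Exponent = -0.32 * 4 = -1.28
e^(-1.28) = 0.278037
P = 1/(1 + 0.278037) = 0.78245
Percentage = 78.2


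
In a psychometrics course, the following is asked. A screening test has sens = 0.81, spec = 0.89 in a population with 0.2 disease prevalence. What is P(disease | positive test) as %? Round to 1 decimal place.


PPV = (sens * prev) / (sens * prev + (1-spec) * (1-prev))
Numerator = 0.81 * 0.2 = 0.162
P(positive and no disease) = (1 - spec) * (1 - prev) = (1 - 0.89) * (1 - 0.2) = 0.088
Denominator = 0.162 + 0.088 = 0.25
PPV = 0.162 / 0.25 = 0.648
As percentage = 64.8


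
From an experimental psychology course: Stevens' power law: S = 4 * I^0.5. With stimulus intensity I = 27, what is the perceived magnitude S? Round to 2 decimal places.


S = 4 * 27^0.5
27^0.5 = 5.1962
S = 4 * 5.1962
= 20.78


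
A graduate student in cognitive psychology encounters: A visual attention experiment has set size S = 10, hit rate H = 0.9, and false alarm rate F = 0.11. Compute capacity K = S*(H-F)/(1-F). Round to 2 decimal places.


K = S * (H - F) / (1 - F)
H - F = 0.79
1 - F = 0.89
K = 10 * 0.79 / 0.89
= 8.88


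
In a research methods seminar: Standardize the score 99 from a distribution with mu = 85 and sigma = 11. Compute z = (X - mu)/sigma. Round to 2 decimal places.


z = (X - mu) / sigma
= (99 - 85) / 11
= 14 / 11
= 1.27


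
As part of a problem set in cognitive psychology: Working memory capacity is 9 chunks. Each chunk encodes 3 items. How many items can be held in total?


Total items = chunks * items_per_chunk
= 9 * 3
= 27


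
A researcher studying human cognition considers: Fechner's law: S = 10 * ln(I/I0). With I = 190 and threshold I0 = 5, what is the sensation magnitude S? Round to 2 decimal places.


S = 10 * ln(190/5)
I/I0 = 38.0
ln(38.0) = 3.6376
S = 10 * 3.6376
= 36.38


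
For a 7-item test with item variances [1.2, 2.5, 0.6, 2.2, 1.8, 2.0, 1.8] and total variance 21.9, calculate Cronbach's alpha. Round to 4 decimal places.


alpha = (k/(k-1)) * (1 - sum(s_i^2)/s_total^2)
sum(item variances) = 12.1
k/(k-1) = 7/6 = 1.166667
1 - 12.1/21.9 = 1 - 0.552511 = 0.447489
alpha = 1.166667 * 0.447489
= 0.5221


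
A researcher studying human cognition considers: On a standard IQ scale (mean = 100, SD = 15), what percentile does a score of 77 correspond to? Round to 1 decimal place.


z = (IQ - mean) / SD
z = (77 - 100) / 15 = -1.5333
Percentile = Phi(-1.5333) * 100
Phi(-1.5333) = 0.062601
= 6.3


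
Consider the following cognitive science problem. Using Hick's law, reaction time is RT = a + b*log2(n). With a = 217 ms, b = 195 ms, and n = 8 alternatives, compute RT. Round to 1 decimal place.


RT = 217 + 195 * log2(8)
log2(8) = 3.0
RT = 217 + 195 * 3.0
= 217 + 585.0
= 802.0 ms


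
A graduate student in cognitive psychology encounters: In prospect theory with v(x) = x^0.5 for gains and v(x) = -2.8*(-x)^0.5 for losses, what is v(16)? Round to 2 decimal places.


Since x = 16 >= 0, use v(x) = x^0.5
16^0.5 = 4.0
v(16) = 4.00


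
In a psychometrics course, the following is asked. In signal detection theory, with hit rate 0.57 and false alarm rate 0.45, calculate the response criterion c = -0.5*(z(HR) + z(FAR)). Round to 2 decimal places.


c = -0.5 * (z(HR) + z(FAR))
z(0.57) = 0.1764
z(0.45) = -0.1257
c = -0.5 * (0.1764 + -0.1257)
= -0.5 * 0.0507
= -0.03


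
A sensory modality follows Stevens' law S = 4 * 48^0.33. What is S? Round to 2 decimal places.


S = 4 * 48^0.33
48^0.33 = 3.5876
S = 4 * 3.5876
= 14.35


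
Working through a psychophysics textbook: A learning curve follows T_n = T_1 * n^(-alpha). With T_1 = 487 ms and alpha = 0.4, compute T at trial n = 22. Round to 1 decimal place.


T_n = 487 * 22^(-0.4)
22^(-0.4) = 0.290423
T_n = 487 * 0.290423
= 141.4 ms


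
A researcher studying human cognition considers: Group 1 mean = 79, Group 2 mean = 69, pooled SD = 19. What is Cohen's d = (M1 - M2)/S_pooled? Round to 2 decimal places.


Cohen's d = (M1 - M2) / S_pooled
= (79 - 69) / 19
= 10 / 19
= 0.53


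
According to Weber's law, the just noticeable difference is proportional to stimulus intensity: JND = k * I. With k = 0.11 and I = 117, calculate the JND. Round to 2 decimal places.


JND = k * I
JND = 0.11 * 117
= 12.87


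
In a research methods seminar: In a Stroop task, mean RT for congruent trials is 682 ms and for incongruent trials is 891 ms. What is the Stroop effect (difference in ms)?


Stroop effect = RT(incongruent) - RT(congruent)
= 891 - 682
= 209 ms


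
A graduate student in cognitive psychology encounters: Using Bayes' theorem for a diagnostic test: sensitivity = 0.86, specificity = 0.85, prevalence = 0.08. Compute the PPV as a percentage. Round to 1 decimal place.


PPV = (sens * prev) / (sens * prev + (1-spec) * (1-prev))
Numerator = 0.86 * 0.08 = 0.0688
P(positive and no disease) = (1 - spec) * (1 - prev) = (1 - 0.85) * (1 - 0.08) = 0.138
Denominator = 0.0688 + 0.138 = 0.2068
PPV = 0.0688 / 0.2068 = 0.332689
As percentage = 33.3


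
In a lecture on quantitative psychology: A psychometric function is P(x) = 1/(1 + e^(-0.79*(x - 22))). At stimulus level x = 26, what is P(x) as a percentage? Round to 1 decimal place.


P(x) = 1/(1 + e^(-0.79*(26 - 22)))
Exponent = -0.79 * 4 = -3.16
e^(-3.16) = 0.042426
P = 1/(1 + 0.042426) = 0.959301
Percentage = 95.9


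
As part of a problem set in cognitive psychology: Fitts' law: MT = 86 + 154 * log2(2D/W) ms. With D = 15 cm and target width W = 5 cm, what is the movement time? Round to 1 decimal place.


MT = 86 + 154 * log2(2*15/5)
2D/W = 6.0
log2(6.0) = 2.585
MT = 86 + 154 * 2.585
= 484.1 ms


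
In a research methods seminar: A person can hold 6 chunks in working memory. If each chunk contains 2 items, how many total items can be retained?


Total items = chunks * items_per_chunk
= 6 * 2
= 12


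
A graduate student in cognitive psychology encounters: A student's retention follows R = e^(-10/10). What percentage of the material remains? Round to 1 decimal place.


R = e^(-t/S)
-t/S = -10/10 = -1.0
R = e^(-1.0) = 0.367879
Percentage = 0.367879 * 100
= 36.8


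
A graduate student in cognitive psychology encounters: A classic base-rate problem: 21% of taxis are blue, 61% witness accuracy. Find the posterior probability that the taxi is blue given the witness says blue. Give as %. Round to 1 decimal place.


P(blue | says blue) = P(says blue | blue)*P(blue) / [P(says blue | blue)*P(blue) + P(says blue | not blue)*P(not blue)]
Numerator = 0.61 * 0.21 = 0.1281
False identification = 0.39 * 0.79 = 0.3081
P = 0.1281 / (0.1281 + 0.3081)
= 0.1281 / 0.4362
As percentage = 29.4


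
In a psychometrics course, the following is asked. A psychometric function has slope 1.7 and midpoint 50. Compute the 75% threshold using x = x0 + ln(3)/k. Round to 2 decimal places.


At P = 0.75: 0.75 = 1/(1 + e^(-k*(x-x0)))
Solving: e^(-k*(x-x0)) = 1/3
x = x0 + ln(3)/k
ln(3) = 1.0986
x = 50 + 1.0986/1.7
= 50 + 0.6462
= 50.65


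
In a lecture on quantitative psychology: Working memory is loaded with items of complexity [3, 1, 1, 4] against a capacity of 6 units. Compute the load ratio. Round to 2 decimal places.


Total complexity = 3 + 1 + 1 + 4 = 9
Load = total / capacity = 9 / 6
= 1.50


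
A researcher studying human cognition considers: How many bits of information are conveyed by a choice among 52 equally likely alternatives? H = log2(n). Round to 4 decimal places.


H = log2(n)
H = log2(52)
= 5.7004


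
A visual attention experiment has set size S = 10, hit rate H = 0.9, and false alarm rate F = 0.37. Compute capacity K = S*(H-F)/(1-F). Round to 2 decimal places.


K = S * (H - F) / (1 - F)
H - F = 0.53
1 - F = 0.63
K = 10 * 0.53 / 0.63
= 8.41


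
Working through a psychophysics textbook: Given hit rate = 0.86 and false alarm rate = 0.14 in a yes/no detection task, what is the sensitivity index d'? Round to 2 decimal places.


d' = z(HR) - z(FAR)
z(0.86) = 1.0803
z(0.14) = -1.0803
d' = 1.0803 - -1.0803
= 2.16


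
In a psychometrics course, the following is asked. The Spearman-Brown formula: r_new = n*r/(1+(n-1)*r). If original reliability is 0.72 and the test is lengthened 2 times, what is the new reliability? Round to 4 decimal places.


r_new = n*r / (1 + (n-1)*r)
Numerator = 2 * 0.72 = 1.44
Denominator = 1 + 1 * 0.72 = 1.72
r_new = 1.44 / 1.72
= 0.8372


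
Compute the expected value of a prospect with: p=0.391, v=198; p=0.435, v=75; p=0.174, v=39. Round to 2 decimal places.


EU = sum(p_i * v_i)
0.391 * 198 = 77.418
0.435 * 75 = 32.625
0.174 * 39 = 6.786
EU = 77.418 + 32.625 + 6.786
= 116.83


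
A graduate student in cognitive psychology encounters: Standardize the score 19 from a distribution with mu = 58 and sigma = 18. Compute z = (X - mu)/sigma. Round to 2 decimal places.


z = (X - mu) / sigma
= (19 - 58) / 18
= -39 / 18
= -2.17


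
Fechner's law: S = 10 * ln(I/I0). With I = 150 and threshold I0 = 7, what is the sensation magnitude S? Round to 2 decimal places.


S = 10 * ln(150/7)
I/I0 = 21.428571
ln(21.428571) = 3.0647
S = 10 * 3.0647
= 30.65


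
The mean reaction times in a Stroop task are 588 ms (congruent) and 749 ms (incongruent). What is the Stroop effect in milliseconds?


Stroop effect = RT(incongruent) - RT(congruent)
= 749 - 588
= 161 ms


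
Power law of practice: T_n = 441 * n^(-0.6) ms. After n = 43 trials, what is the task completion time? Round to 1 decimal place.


T_n = 441 * 43^(-0.6)
43^(-0.6) = 0.104693
T_n = 441 * 0.104693
= 46.2 ms


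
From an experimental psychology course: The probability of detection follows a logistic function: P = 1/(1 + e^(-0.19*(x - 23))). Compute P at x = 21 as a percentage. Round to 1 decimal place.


P(x) = 1/(1 + e^(-0.19*(21 - 23)))
Exponent = -0.19 * -2 = 0.38
e^(0.38) = 1.462285
P = 1/(1 + 1.462285) = 0.406127
Percentage = 40.6


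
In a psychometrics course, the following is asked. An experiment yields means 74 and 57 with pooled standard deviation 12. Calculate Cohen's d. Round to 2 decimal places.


Cohen's d = (M1 - M2) / S_pooled
= (74 - 57) / 12
= 17 / 12
= 1.42


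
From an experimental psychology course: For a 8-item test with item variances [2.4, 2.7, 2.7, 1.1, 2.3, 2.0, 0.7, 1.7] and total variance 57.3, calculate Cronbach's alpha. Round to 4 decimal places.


alpha = (k/(k-1)) * (1 - sum(s_i^2)/s_total^2)
sum(item variances) = 15.6
k/(k-1) = 8/7 = 1.142857
1 - 15.6/57.3 = 1 - 0.272251 = 0.727749
alpha = 1.142857 * 0.727749
= 0.8317


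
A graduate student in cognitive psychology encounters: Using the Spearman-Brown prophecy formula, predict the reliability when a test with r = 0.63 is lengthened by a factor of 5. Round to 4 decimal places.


r_new = n*r / (1 + (n-1)*r)
Numerator = 5 * 0.63 = 3.15
Denominator = 1 + 4 * 0.63 = 3.52
r_new = 3.15 / 3.52
= 0.8949


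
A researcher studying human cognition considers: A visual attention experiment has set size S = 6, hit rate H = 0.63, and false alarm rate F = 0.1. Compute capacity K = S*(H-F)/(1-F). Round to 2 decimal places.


K = S * (H - F) / (1 - F)
H - F = 0.53
1 - F = 0.9
K = 6 * 0.53 / 0.9
= 3.53


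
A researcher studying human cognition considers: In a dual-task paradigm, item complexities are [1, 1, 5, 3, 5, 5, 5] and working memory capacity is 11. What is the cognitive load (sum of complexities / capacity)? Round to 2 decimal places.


Total complexity = 1 + 1 + 5 + 3 + 5 + 5 + 5 = 25
Load = total / capacity = 25 / 11
= 2.27


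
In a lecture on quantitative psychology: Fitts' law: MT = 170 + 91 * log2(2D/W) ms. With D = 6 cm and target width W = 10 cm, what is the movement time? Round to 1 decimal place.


MT = 170 + 91 * log2(2*6/10)
2D/W = 1.2
log2(1.2) = 0.263
MT = 170 + 91 * 0.263
= 193.9 ms


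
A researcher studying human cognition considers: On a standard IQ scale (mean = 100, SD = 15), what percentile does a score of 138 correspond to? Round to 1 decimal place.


z = (IQ - mean) / SD
z = (138 - 100) / 15 = 2.5333
Percentile = Phi(2.5333) * 100
Phi(2.5333) = 0.99435
= 99.4


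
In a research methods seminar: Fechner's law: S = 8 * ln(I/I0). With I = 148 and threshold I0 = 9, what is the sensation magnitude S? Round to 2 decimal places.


S = 8 * ln(148/9)
I/I0 = 16.444444
ln(16.444444) = 2.8
S = 8 * 2.8
= 22.40


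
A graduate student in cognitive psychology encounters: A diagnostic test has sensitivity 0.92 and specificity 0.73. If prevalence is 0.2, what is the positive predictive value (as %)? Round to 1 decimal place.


PPV = (sens * prev) / (sens * prev + (1-spec) * (1-prev))
Numerator = 0.92 * 0.2 = 0.184
P(positive and no disease) = (1 - spec) * (1 - prev) = (1 - 0.73) * (1 - 0.2) = 0.216
Denominator = 0.184 + 0.216 = 0.4
PPV = 0.184 / 0.4 = 0.46
As percentage = 46.0
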